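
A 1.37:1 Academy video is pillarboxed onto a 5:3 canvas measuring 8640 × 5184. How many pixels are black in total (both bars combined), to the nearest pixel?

Since 1.370 < 1.667, the video is height-limited.
That makes the image 7102.0800 px wide (5184 × 1.370).
8640 − 7102.0800 = 1537.9200 px of bars.
Across the 5184-px span: 1537.9200 × 5184 ≈ 7972577 px.

7972577 pixels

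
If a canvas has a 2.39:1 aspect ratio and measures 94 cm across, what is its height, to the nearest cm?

39 cm

Height = 94 / 2.390 = 39.33.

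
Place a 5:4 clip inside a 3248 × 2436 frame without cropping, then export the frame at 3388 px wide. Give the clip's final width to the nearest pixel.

Fitted into 3248×2436, the clip spans the height; its width is 2436 × 5/4 ≈ 3045.00 px.
Resizing to 3388 px wide multiplies everything by 1.0431: 3045.00 → 3176.25 px.

3176 px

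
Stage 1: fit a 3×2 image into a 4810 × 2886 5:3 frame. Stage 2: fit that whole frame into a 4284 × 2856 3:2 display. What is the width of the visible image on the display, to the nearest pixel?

3856 px

3×2 in 4810×2886: fills the height, so the image is 4329.00 × 2886.00.
5:3 in 4284×2856: fills the width, so the intermediate becomes 4284.00 × 2570.40 — a scale of ×0.8906.
The image scales with it: width 4329.00 × 0.8906 ≈ 3855.60.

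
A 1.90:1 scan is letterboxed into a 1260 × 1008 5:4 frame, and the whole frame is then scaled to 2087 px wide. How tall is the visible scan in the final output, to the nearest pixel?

At 1260×1008 the scan is width-limited, so height = 1260 / 1.900 ≈ 663.16 px.
Resizing to 2087 px wide multiplies everything by 1.6563: 663.16 → 1098.42 px.

1098 px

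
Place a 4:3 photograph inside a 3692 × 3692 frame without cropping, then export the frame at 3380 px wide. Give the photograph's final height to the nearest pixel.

At 3692×3692 the photograph is width-limited, so height = 3692 × 3/4 ≈ 2769.00 px.
Resizing to 3380 px wide multiplies everything by 0.9155: 2769.00 → 2535.00 px.

2535 px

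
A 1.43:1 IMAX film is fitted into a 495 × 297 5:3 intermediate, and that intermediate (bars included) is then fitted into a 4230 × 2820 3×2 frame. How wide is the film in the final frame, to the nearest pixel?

1.43:1 IMAX in 495×297: fills the height, so the film is 424.71 × 297.00.
5:3 in 4230×2820: fills the width, so the intermediate becomes 4230.00 × 2538.00 — a scale of ×8.5455.
The film scales with it: width 424.71 × 8.5455 ≈ 3629.34.

3629 px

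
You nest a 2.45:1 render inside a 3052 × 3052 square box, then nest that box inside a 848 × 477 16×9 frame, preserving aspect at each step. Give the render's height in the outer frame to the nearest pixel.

Inside the 3052×3052 canvas the render is width-limited at 3052.00 × 1245.71.
Second fit — the square canvas into 848×477 spans the height: 477.00 × 477.00 (×0.1563 from 3052×3052).
So the render's height is 1245.71 × 0.1563 ≈ 194.69.

195 px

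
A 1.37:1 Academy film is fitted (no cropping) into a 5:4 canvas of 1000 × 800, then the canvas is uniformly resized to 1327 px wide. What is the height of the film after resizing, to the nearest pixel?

969 px

In the 1000×800 frame the film fills the width: height = 1000 / 1.370 ≈ 729.93 px.
Resizing to 1327 px wide multiplies everything by 1.3270: 729.93 → 968.61 px.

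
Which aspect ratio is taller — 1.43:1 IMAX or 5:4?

5:4

1.43 and 5:4 = 1.25; 1.43 > 1.25. The smaller width-to-height ratio is the taller frame.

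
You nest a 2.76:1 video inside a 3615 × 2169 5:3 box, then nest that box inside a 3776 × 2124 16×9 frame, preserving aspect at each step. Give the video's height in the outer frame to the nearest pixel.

1283 px

First fit — 2.76:1 into 3615×2169 spans the width: 3615.00 × 1309.78.
5:3 in 3776×2124: fills the height, so the intermediate becomes 3540.00 × 2124.00 — a scale of ×0.9793.
So the video's height is 1309.78 × 0.9793 ≈ 1282.61.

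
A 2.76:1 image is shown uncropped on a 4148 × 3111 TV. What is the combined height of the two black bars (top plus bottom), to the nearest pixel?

Since 2.760 > 1.333, the image is width-limited.
That makes the image 1502.90 px tall (4148 / 2.760).
Black = 3111 − 1502.90 = 1608.10 px.

1608 px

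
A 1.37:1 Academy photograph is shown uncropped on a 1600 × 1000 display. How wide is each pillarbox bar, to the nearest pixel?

115 px

1.37:1 Academy (1.370) < 16:10 (1.600), so the photograph fills the height.
Content width = 1000 × 1.370 ≈ 1370.00 px.
Leftover width: 1600 − 1370.00 = 230.00 px → 115.00 each side.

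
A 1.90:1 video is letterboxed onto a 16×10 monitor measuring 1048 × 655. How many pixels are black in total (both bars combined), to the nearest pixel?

108385 pixels

Since 1.900 > 1.600, the video is width-limited.
That makes the image 551.5789 px tall (1048 / 1.900).
655 − 551.5789 = 103.4211 px of bars.
That's 103.4211 × 1048 ≈ 108385 black pixels.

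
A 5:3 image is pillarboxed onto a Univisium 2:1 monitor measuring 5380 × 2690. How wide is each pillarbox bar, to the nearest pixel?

Since 1.667 < 2.000, the image is height-limited.
Content width = 2690 × 5/3 ≈ 4483.33 px.
Black = 5380 − 4483.33 = 896.67 px, or 448.33 per bar.

448 px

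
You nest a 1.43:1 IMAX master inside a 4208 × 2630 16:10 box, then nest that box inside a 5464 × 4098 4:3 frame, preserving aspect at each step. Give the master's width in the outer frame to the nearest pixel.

Inside the 4208×2630 canvas the master is height-limited at 3760.90 × 2630.00.
Second fit — the 16:10 canvas into 5464×4098 spans the width: 5464.00 × 3415.00 (×1.2985 from 4208×2630).
The master scales with it: width 3760.90 × 1.2985 ≈ 4883.45.

4883 px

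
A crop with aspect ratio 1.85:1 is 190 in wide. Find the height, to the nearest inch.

Height = 190 / 1.850 = 102.70.

103 in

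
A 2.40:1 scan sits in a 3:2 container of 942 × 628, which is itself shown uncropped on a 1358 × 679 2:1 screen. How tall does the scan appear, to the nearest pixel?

2.40:1 in 942×628: fills the width, so the scan is 942.00 × 392.50.
3:2 in 1358×679: fills the height, so the intermediate becomes 1018.50 × 679.00 — a scale of ×1.0812.
Applying the same ×1.0812: 392.50 → 424.38.

424 px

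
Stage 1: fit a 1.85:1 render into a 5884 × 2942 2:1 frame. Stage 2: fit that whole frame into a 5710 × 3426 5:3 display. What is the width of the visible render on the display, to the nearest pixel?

5282 px

1.85:1 in 5884×2942: fills the height, so the render is 5442.70 × 2942.00.
Second fit — the 2:1 canvas into 5710×3426 spans the width: 5710.00 × 2855.00 (×0.9704 from 5884×2942).
The render scales with it: width 5442.70 × 0.9704 ≈ 5281.75.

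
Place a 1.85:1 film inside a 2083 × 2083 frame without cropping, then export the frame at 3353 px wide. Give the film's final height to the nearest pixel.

1812 px

Fitted into 2083×2083, the film spans the width; its height is 2083 / 1.850 ≈ 1125.95 px.
Scaling 2083 → 3353 is ×1.6097, so the height becomes 1125.95 × 1.6097 ≈ 1812.43 px.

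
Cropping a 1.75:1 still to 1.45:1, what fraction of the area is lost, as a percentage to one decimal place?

The height stays; only width is cut (since 1.45:1 is narrower than 1.75:1).
Area ratio = (1.450)/(1.750) = 82.86%; the remaining 17.14% is cropped out.

17.1%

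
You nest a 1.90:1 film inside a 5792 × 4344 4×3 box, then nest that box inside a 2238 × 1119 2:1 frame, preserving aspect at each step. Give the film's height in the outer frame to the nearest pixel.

First fit — 1.90:1 into 5792×4344 spans the width: 5792.00 × 3048.42.
The 4×3 canvas is height-limited in 2238×1119, giving 1492.00 × 1119.00; scale factor 0.2576.
So the film's height is 3048.42 × 0.2576 ≈ 785.26.

785 px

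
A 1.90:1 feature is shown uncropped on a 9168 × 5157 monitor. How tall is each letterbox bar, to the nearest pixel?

1.90:1 is wider than 16:9, so it spans the full width.
That makes the image 4825.26 px tall (9168 / 1.900).
Leftover height: 5157 − 4825.26 = 331.74 px → 165.87 each side.

166 px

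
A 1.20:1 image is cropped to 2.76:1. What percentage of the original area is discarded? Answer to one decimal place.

Going from 1.20:1 to 2.76:1 means cutting height while keeping width.
Area ratio = (1.200)/(2.760) = 43.48%; the remaining 56.52% is cropped out.

56.5%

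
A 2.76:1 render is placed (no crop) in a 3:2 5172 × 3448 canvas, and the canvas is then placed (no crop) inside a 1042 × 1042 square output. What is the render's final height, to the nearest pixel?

378 px

2.76:1 in 5172×3448: fills the width, so the render is 5172.00 × 1873.91.
3:2 in 1042×1042: fills the width, so the intermediate becomes 1042.00 × 694.67 — a scale of ×0.2015.
The render scales with it: height 1873.91 × 0.2015 ≈ 377.54.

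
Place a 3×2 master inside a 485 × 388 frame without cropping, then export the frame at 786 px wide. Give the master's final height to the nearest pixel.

524 px

Fitted into 485×388, the master spans the width; its height is 485 × 2/3 ≈ 323.33 px.
The frame scales by 786/485 = 1.6206; 323.33 × 1.6206 ≈ 524.00 px.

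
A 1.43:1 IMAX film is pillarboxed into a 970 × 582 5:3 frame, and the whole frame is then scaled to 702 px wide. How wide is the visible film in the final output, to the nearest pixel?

Fitted into 970×582, the film spans the height; its width is 582 × 1.430 ≈ 832.26 px.
The frame scales by 702/970 = 0.7237; 832.26 × 0.7237 ≈ 602.32 px.

602 px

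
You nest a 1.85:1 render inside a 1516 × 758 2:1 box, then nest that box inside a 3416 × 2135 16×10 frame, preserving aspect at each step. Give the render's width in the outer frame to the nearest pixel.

Inside the 1516×758 canvas the render is height-limited at 1402.30 × 758.00.
Second fit — the 2:1 canvas into 3416×2135 spans the width: 3416.00 × 1708.00 (×2.2533 from 1516×758).
Applying the same ×2.2533: 1402.30 → 3159.80.

3160 px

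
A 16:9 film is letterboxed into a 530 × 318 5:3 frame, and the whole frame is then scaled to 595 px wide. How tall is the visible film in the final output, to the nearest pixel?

Fitted into 530×318, the film spans the width; its height is 530 × 9/16 ≈ 298.12 px.
Resizing to 595 px wide multiplies everything by 1.1226: 298.12 → 334.69 px.

335 px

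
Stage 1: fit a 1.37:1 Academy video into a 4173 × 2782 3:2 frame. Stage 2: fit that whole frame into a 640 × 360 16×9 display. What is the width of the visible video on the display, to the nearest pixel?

Inside the 4173×2782 canvas the video is height-limited at 3811.34 × 2782.00.
3:2 in 640×360: fills the height, so the intermediate becomes 540.00 × 360.00 — a scale of ×0.1294.
So the video's width is 3811.34 × 0.1294 ≈ 493.20.

493 px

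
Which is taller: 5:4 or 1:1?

1:1

5:4 = 1.25 and 1; 1.25 > 1. The smaller width-to-height ratio is the taller frame.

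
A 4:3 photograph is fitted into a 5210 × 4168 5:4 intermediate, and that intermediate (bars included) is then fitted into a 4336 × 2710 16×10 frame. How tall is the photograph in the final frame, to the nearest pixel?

Inside the 5210×4168 canvas the photograph is width-limited at 5210.00 × 3907.50.
The 5:4 canvas is height-limited in 4336×2710, giving 3387.50 × 2710.00; scale factor 0.6502.
The photograph scales with it: height 3907.50 × 0.6502 ≈ 2540.62.

2541 px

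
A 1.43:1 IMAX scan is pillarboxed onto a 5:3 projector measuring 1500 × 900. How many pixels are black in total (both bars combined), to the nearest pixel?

191700 pixels

1.43:1 IMAX (1.430) < 5:3 (1.667), so the scan fills the height.
Content width = 900 × 1.430 ≈ 1287.0000 px.
Leftover width: 1500 − 1287.0000 = 213.0000 px.
That's 213.0000 × 900 ≈ 191700 black pixels.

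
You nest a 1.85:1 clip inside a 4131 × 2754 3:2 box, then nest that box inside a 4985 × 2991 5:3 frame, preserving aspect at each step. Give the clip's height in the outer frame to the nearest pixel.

1.85:1 in 4131×2754: fills the width, so the clip is 4131.00 × 2232.97.
Second fit — the 3:2 canvas into 4985×2991 spans the height: 4486.50 × 2991.00 (×1.0861 from 4131×2754).
The clip scales with it: height 2232.97 × 1.0861 ≈ 2425.14.

2425 px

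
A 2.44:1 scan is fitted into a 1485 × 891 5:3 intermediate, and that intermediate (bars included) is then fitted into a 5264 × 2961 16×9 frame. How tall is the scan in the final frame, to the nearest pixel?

2.44:1 in 1485×891: fills the width, so the scan is 1485.00 × 608.61.
Second fit — the 5:3 canvas into 5264×2961 spans the height: 4935.00 × 2961.00 (×3.3232 from 1485×891).
Applying the same ×3.3232: 608.61 → 2022.54.

2023 px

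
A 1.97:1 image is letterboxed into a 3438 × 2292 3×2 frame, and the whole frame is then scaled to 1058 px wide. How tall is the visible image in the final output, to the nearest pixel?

537 px

Fitted into 3438×2292, the image spans the width; its height is 3438 / 1.970 ≈ 1745.18 px.
The frame scales by 1058/3438 = 0.3077; 1745.18 × 0.3077 ≈ 537.06 px.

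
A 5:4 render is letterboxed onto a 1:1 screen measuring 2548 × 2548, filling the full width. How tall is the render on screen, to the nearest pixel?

The render is 2548 × 4/5 ≈ 2038.40 px tall.

2038 px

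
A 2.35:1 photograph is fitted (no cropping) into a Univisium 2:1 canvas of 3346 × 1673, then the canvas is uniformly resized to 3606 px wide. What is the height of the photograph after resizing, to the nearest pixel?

1534 px

At 3346×1673 the photograph is width-limited, so height = 3346 / 2.350 ≈ 1423.83 px.
Resizing to 3606 px wide multiplies everything by 1.0777: 1423.83 → 1534.47 px.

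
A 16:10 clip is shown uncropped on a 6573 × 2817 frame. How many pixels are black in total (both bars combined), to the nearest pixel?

Since 1.600 < 2.333, the clip is height-limited.
That makes the image 4507.2000 px wide (2817 × 16/10).
Leftover width: 6573 − 4507.2000 = 2065.8000 px.
Bar area = 2065.8000 × 2817 ≈ 5819359 px.

5819359 pixels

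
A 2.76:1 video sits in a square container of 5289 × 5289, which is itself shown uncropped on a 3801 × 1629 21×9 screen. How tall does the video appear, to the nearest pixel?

Inside the 5289×5289 canvas the video is width-limited at 5289.00 × 1916.30.
The square canvas is height-limited in 3801×1629, giving 1629.00 × 1629.00; scale factor 0.3080.
So the video's height is 1916.30 × 0.3080 ≈ 590.22.

590 px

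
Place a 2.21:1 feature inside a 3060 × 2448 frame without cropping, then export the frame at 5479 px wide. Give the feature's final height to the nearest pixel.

2479 px

In the 3060×2448 frame the feature fills the width: height = 3060 / 2.210 ≈ 1384.62 px.
Resizing to 5479 px wide multiplies everything by 1.7905: 1384.62 → 2479.19 px.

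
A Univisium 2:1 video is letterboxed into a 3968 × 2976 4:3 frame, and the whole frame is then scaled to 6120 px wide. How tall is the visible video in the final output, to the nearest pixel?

3060 px

In the 3968×2976 frame the video fills the width: height = 3968 × 1/2 ≈ 1984.00 px.
Scaling 3968 → 6120 is ×1.5423, so the height becomes 1984.00 × 1.5423 ≈ 3060.00 px.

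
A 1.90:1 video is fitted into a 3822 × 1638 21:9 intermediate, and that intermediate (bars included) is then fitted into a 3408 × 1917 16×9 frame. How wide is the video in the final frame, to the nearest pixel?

1.90:1 in 3822×1638: fills the height, so the video is 3112.20 × 1638.00.
Second fit — the 21:9 canvas into 3408×1917 spans the width: 3408.00 × 1460.57 (×0.8917 from 3822×1638).
The video scales with it: width 3112.20 × 0.8917 ≈ 2775.09.

2775 px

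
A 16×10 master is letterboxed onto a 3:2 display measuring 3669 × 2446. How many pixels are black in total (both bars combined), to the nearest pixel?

560898 pixels

16×10 (1.600) > 3:2 (1.500), so the master fills the width.
That makes the image 2293.1250 px tall (3669 × 10/16).
Leftover height: 2446 − 2293.1250 = 152.8750 px.
Bar area = 152.8750 × 3669 ≈ 560898 px.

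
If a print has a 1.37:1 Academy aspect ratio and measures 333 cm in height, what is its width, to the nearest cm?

333 × 1.370 = 456.21.

456 cm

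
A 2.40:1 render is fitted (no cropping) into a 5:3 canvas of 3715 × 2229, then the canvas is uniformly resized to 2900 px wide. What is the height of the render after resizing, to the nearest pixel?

1208 px

In the 3715×2229 frame the render fills the width: height = 3715 / 2.400 ≈ 1547.92 px.
Resizing to 2900 px wide multiplies everything by 0.7806: 1547.92 → 1208.33 px.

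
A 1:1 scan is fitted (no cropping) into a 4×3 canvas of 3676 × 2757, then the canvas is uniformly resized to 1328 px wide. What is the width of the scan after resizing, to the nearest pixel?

996 px

At 3676×2757 the scan is height-limited, so width = 2757 × 1/1 ≈ 2757.00 px.
The frame scales by 1328/3676 = 0.3613; 2757.00 × 0.3613 ≈ 996.00 px.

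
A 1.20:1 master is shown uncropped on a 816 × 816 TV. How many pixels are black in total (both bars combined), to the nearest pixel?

1.20:1 (1.200) > square (1.000), so the master fills the width.
That makes the image 680.0000 px tall (816 / 1.200).
816 − 680.0000 = 136.0000 px of bars.
That's 136.0000 × 816 ≈ 110976 black pixels.

110976 pixels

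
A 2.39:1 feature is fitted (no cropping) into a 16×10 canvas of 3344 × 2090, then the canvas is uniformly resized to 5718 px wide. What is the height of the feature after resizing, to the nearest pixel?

At 3344×2090 the feature is width-limited, so height = 3344 / 2.390 ≈ 1399.16 px.
The frame scales by 5718/3344 = 1.7099; 1399.16 × 1.7099 ≈ 2392.47 px.

2392 px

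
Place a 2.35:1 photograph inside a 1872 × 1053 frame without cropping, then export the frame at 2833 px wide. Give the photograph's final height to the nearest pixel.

1206 px

Fitted into 1872×1053, the photograph spans the width; its height is 1872 / 2.350 ≈ 796.60 px.
The frame scales by 2833/1872 = 1.5134; 796.60 × 1.5134 ≈ 1205.53 px.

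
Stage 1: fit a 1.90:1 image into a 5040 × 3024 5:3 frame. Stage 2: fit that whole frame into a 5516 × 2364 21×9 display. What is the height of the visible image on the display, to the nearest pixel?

2074 px

Inside the 5040×3024 canvas the image is width-limited at 5040.00 × 2652.63.
Second fit — the 5:3 canvas into 5516×2364 spans the height: 3940.00 × 2364.00 (×0.7817 from 5040×3024).
Applying the same ×0.7817: 2652.63 → 2073.68.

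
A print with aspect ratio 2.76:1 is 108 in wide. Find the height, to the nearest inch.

108 / 2.760 = 39.13.

39 in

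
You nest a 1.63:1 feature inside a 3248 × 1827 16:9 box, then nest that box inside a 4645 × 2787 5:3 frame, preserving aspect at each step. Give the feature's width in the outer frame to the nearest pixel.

First fit — 1.63:1 into 3248×1827 spans the height: 2978.01 × 1827.00.
Second fit — the 16:9 canvas into 4645×2787 spans the width: 4645.00 × 2612.81 (×1.4301 from 3248×1827).
The feature scales with it: width 2978.01 × 1.4301 ≈ 4258.88.

4259 px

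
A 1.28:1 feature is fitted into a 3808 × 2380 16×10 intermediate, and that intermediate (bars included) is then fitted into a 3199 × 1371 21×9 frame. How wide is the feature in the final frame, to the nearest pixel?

Inside the 3808×2380 canvas the feature is height-limited at 3046.40 × 2380.00.
Second fit — the 16×10 canvas into 3199×1371 spans the height: 2193.60 × 1371.00 (×0.5761 from 3808×2380).
The feature scales with it: width 3046.40 × 0.5761 ≈ 1754.88.

1755 px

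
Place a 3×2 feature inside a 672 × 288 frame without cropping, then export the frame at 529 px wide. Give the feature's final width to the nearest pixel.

At 672×288 the feature is height-limited, so width = 288 × 3/2 ≈ 432.00 px.
The frame scales by 529/672 = 0.7872; 432.00 × 0.7872 ≈ 340.07 px.

340 px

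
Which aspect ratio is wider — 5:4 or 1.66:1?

5:4 = 1.25 and 1.66; 1.66 > 1.25.

1.66:1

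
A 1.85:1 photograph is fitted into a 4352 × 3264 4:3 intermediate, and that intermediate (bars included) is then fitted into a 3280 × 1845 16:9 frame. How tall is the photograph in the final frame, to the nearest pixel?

Inside the 4352×3264 canvas the photograph is width-limited at 4352.00 × 2352.43.
4:3 in 3280×1845: fills the height, so the intermediate becomes 2460.00 × 1845.00 — a scale of ×0.5653.
The photograph scales with it: height 2352.43 × 0.5653 ≈ 1329.73.

1330 px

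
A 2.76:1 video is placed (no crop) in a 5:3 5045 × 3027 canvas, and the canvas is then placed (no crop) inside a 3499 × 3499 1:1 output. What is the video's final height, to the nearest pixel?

Inside the 5045×3027 canvas the video is width-limited at 5045.00 × 1827.90.
Second fit — the 5:3 canvas into 3499×3499 spans the width: 3499.00 × 2099.40 (×0.6936 from 5045×3027).
The video scales with it: height 1827.90 × 0.6936 ≈ 1267.75.

1268 px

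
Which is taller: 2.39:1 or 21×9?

21×9

2.39 and 21×9 = 2.333; 2.39 > 2.333. The smaller width-to-height ratio is the taller frame.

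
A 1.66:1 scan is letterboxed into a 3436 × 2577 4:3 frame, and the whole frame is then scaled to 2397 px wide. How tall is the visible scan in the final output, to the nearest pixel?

1444 px

In the 3436×2577 frame the scan fills the width: height = 3436 / 1.660 ≈ 2069.88 px.
The frame scales by 2397/3436 = 0.6976; 2069.88 × 0.6976 ≈ 1443.98 px.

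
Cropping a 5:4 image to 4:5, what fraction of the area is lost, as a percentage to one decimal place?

The height stays; only width is cut (since 4:5 is narrower than 5:4).
Area ratio = (0.800)/(1.250) = 64.00%; the remaining 36.00% is cropped out.

36.0%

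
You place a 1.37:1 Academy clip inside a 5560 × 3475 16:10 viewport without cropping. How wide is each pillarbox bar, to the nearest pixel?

Since 1.370 < 1.600, the clip is height-limited.
Content width = 3475 × 1.370 ≈ 4760.75 px.
5560 − 4760.75 = 799.25 px of bars (399.62 each).

400 px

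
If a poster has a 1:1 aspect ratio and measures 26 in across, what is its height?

26 in

Height = 26·1/1 = 26.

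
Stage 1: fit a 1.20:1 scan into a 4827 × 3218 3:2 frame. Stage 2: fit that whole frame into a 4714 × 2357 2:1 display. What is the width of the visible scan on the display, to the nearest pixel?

Inside the 4827×3218 canvas the scan is height-limited at 3861.60 × 3218.00.
3:2 in 4714×2357: fills the height, so the intermediate becomes 3535.50 × 2357.00 — a scale of ×0.7324.
The scan scales with it: width 3861.60 × 0.7324 ≈ 2828.40.

2828 px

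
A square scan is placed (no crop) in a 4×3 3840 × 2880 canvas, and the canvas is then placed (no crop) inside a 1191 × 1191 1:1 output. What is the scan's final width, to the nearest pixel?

Inside the 3840×2880 canvas the scan is height-limited at 2880.00 × 2880.00.
4×3 in 1191×1191: fills the width, so the intermediate becomes 1191.00 × 893.25 — a scale of ×0.3102.
Applying the same ×0.3102: 2880.00 → 893.25.

893 px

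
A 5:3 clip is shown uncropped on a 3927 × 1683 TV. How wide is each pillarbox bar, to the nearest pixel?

Since 1.667 < 2.333, the clip is height-limited.
That makes the image 2805.00 px wide (1683 × 5/3).
Black = 3927 − 2805.00 = 1122.00 px, or 561.00 per bar.

561 px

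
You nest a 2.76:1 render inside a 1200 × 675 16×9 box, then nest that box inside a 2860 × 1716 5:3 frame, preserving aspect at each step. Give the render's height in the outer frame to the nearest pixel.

1036 px

2.76:1 in 1200×675: fills the width, so the render is 1200.00 × 434.78.
Second fit — the 16×9 canvas into 2860×1716 spans the width: 2860.00 × 1608.75 (×2.3833 from 1200×675).
The render scales with it: height 434.78 × 2.3833 ≈ 1036.23.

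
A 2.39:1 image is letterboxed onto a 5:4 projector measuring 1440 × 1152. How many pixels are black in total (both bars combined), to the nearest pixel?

2.39:1 is wider than 5:4, so it spans the full width.
That makes the image 602.5105 px tall (1440 / 2.390).
1152 − 602.5105 = 549.4895 px of bars.
Across the 1440-px span: 549.4895 × 1440 ≈ 791265 px.

791265 pixels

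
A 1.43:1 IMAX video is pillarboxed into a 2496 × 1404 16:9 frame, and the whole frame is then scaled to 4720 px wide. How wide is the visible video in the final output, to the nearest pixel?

Fitted into 2496×1404, the video spans the height; its width is 1404 × 1.430 ≈ 2007.72 px.
The frame scales by 4720/2496 = 1.8910; 2007.72 × 1.8910 ≈ 3796.65 px.

3797 px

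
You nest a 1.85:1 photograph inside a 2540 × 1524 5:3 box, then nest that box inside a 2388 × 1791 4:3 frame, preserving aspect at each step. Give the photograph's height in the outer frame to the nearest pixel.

1.85:1 in 2540×1524: fills the width, so the photograph is 2540.00 × 1372.97.
Second fit — the 5:3 canvas into 2388×1791 spans the width: 2388.00 × 1432.80 (×0.9402 from 2540×1524).
Applying the same ×0.9402: 1372.97 → 1290.81.

1291 px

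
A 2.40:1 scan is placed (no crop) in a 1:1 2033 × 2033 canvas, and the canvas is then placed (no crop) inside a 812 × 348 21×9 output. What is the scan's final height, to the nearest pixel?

2.40:1 in 2033×2033: fills the width, so the scan is 2033.00 × 847.08.
1:1 in 812×348: fills the height, so the intermediate becomes 348.00 × 348.00 — a scale of ×0.1712.
Applying the same ×0.1712: 847.08 → 145.00.

145 px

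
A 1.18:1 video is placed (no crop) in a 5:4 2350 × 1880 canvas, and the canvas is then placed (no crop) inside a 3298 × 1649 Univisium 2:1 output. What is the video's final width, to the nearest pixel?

1946 px

1.18:1 in 2350×1880: fills the height, so the video is 2218.40 × 1880.00.
5:4 in 3298×1649: fills the height, so the intermediate becomes 2061.25 × 1649.00 — a scale of ×0.8771.
So the video's width is 2218.40 × 0.8771 ≈ 1945.82.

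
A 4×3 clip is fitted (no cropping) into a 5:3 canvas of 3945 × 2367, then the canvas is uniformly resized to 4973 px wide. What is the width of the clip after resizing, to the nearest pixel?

Fitted into 3945×2367, the clip spans the height; its width is 2367 × 4/3 ≈ 3156.00 px.
The frame scales by 4973/3945 = 1.2606; 3156.00 × 1.2606 ≈ 3978.40 px.

3978 px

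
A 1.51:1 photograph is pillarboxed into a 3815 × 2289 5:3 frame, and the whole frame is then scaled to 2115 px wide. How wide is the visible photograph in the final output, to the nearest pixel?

1916 px

In the 3815×2289 frame the photograph fills the height: width = 2289 × 1.510 ≈ 3456.39 px.
Scaling 3815 → 2115 is ×0.5544, so the width becomes 3456.39 × 0.5544 ≈ 1916.19 px.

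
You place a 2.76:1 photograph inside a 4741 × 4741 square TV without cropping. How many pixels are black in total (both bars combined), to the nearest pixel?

2.76:1 (2.760) > square (1.000), so the photograph fills the width.
That makes the image 1717.7536 px tall (4741 / 2.760).
Leftover height: 4741 − 1717.7536 = 3023.2464 px.
That's 3023.2464 × 4741 ≈ 14333211 black pixels.

14333211 pixels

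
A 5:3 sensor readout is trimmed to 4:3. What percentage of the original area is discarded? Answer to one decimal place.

Going from 5:3 to 4:3 means cutting width while keeping height.
Area ratio = (1.333)/(1.667) = 80.00%; the remaining 20.00% is cropped out.

20.0%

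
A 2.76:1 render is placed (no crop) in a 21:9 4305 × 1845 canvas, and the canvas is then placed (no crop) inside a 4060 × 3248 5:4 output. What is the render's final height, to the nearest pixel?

1471 px

First fit — 2.76:1 into 4305×1845 spans the width: 4305.00 × 1559.78.
Second fit — the 21:9 canvas into 4060×3248 spans the width: 4060.00 × 1740.00 (×0.9431 from 4305×1845).
So the render's height is 1559.78 × 0.9431 ≈ 1471.01.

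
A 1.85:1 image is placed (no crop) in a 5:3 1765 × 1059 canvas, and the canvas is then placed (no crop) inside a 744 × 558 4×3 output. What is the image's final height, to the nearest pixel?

402 px

First fit — 1.85:1 into 1765×1059 spans the width: 1765.00 × 954.05.
The 5:3 canvas is width-limited in 744×558, giving 744.00 × 446.40; scale factor 0.4215.
Applying the same ×0.4215: 954.05 → 402.16.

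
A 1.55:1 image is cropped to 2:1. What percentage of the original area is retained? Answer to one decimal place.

The width stays; only height is cut (since 2:1 is wider than 1.55:1).
Area ratio = (1.550)/(2.000) = 77.50% retained.

77.5%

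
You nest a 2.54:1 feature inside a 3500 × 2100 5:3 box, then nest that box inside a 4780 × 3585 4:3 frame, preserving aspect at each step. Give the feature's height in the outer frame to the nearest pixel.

First fit — 2.54:1 into 3500×2100 spans the width: 3500.00 × 1377.95.
The 5:3 canvas is width-limited in 4780×3585, giving 4780.00 × 2868.00; scale factor 1.3657.
So the feature's height is 1377.95 × 1.3657 ≈ 1881.89.

1882 px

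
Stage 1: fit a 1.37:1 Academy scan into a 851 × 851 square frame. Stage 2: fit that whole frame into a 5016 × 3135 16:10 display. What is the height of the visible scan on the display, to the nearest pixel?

1.37:1 Academy in 851×851: fills the width, so the scan is 851.00 × 621.17.
square in 5016×3135: fills the height, so the intermediate becomes 3135.00 × 3135.00 — a scale of ×3.6839.
So the scan's height is 621.17 × 3.6839 ≈ 2288.32.

2288 px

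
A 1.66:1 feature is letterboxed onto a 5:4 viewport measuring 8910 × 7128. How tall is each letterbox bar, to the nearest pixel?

880 px

Since 1.660 > 1.250, the feature is width-limited.
That makes the image 5367.47 px tall (8910 / 1.660).
Black = 7128 − 5367.47 = 1760.53 px, or 880.27 per bar.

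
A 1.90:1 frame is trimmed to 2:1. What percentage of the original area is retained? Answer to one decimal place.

Going from 1.90:1 to 2:1 means cutting height while keeping width.
(1.900)/(2.000) ≈ 0.950 of the area survives.

95.0%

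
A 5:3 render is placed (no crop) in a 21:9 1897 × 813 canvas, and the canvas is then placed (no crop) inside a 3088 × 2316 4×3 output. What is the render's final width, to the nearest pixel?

First fit — 5:3 into 1897×813 spans the height: 1355.00 × 813.00.
The 21:9 canvas is width-limited in 3088×2316, giving 3088.00 × 1323.43; scale factor 1.6278.
The render scales with it: width 1355.00 × 1.6278 ≈ 2205.71.

2206 px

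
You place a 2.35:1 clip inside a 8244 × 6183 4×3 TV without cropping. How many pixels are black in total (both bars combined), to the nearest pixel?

22051998 pixels

Since 2.350 > 1.333, the clip is width-limited.
That makes the image 3508.0851 px tall (8244 / 2.350).
Black = 6183 − 3508.0851 = 2674.9149 px.
Bar area = 2674.9149 × 8244 ≈ 22051998 px.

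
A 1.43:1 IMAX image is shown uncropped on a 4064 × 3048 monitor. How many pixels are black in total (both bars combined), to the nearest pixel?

Since 1.430 > 1.333, the image is width-limited.
The image is 4064 / 1.430 ≈ 2841.9580 px tall.
Leftover height: 3048 − 2841.9580 = 206.0420 px.
That's 206.0420 × 4064 ≈ 837355 black pixels.

837355 pixels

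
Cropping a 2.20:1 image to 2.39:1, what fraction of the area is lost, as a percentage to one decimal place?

7.9%

2.39:1 is wider than 2.20:1, so the crop keeps the full width and trims the height.
(2.200)/(2.390) ≈ 0.921 of the area survives, leaving 7.95% discarded.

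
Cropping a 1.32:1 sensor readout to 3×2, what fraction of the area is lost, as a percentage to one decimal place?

The width stays; only height is cut (since 3×2 is wider than 1.32:1).
Fraction kept = (1.320)/(1.500) ≈ 88.00%, so 12.00% is lost.

12.0%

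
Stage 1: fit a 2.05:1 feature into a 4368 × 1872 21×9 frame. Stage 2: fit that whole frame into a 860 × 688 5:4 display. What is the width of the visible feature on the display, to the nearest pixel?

756 px

Inside the 4368×1872 canvas the feature is height-limited at 3837.60 × 1872.00.
The 21×9 canvas is width-limited in 860×688, giving 860.00 × 368.57; scale factor 0.1969.
Applying the same ×0.1969: 3837.60 → 755.57.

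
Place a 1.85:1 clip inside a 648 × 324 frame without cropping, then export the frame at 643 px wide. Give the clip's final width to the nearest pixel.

Fitted into 648×324, the clip spans the height; its width is 324 × 1.850 ≈ 599.40 px.
The frame scales by 643/648 = 0.9923; 599.40 × 0.9923 ≈ 594.77 px.

595 px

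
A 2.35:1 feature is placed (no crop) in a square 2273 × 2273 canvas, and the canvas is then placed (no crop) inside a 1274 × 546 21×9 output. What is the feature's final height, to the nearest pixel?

232 px

Inside the 2273×2273 canvas the feature is width-limited at 2273.00 × 967.23.
The square canvas is height-limited in 1274×546, giving 546.00 × 546.00; scale factor 0.2402.
So the feature's height is 967.23 × 0.2402 ≈ 232.34.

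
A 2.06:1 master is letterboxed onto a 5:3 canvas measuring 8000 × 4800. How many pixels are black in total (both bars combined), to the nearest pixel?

Since 2.060 > 1.667, the master is width-limited.
The master is 8000 / 2.060 ≈ 3883.4951 px tall.
Black = 4800 − 3883.4951 = 916.5049 px.
Across the 8000-px span: 916.5049 × 8000 ≈ 7332039 px.

7332039 pixels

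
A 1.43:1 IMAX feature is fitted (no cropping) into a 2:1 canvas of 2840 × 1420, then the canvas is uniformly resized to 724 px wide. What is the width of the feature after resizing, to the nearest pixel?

At 2840×1420 the feature is height-limited, so width = 1420 × 1.430 ≈ 2030.60 px.
Scaling 2840 → 724 is ×0.2549, so the width becomes 2030.60 × 0.2549 ≈ 517.66 px.

518 px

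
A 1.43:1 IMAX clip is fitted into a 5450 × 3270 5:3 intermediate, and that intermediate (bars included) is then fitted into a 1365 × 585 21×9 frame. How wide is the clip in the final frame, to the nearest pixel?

1.43:1 IMAX in 5450×3270: fills the height, so the clip is 4676.10 × 3270.00.
The 5:3 canvas is height-limited in 1365×585, giving 975.00 × 585.00; scale factor 0.1789.
The clip scales with it: width 4676.10 × 0.1789 ≈ 836.55.

837 px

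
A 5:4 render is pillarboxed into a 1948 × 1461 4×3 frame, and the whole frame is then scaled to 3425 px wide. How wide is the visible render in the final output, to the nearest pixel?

In the 1948×1461 frame the render fills the height: width = 1461 × 5/4 ≈ 1826.25 px.
Scaling 1948 → 3425 is ×1.7582, so the width becomes 1826.25 × 1.7582 ≈ 3210.94 px.

3211 px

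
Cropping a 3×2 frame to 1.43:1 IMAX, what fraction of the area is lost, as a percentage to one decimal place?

Going from 3×2 to 1.43:1 IMAX means cutting width while keeping height.
(1.430)/(1.500) ≈ 0.953 of the area survives, leaving 4.67% discarded.

4.7%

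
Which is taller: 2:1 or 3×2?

2 and 3×2 = 1.5; 2 > 1.5. The smaller width-to-height ratio is the taller frame.

3×2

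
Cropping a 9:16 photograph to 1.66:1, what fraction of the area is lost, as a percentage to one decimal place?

1.66:1 is wider than 9:16, so the crop keeps the full width and trims the height.
Area ratio = (0.562)/(1.660) = 33.89%; the remaining 66.11% is cropped out.

66.1%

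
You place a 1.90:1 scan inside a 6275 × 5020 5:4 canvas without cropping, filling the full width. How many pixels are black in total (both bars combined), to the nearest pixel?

That makes the image 3302.6316 px tall (6275 / 1.900).
Leftover height: 5020 − 3302.6316 = 1717.3684 px.
Across the 6275-px span: 1717.3684 × 6275 ≈ 10776487 px.

10776487 pixels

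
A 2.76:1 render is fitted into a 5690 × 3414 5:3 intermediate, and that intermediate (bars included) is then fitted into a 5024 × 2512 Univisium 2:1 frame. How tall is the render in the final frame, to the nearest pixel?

1517 px

Inside the 5690×3414 canvas the render is width-limited at 5690.00 × 2061.59.
5:3 in 5024×2512: fills the height, so the intermediate becomes 4186.67 × 2512.00 — a scale of ×0.7358.
Applying the same ×0.7358: 2061.59 → 1516.91.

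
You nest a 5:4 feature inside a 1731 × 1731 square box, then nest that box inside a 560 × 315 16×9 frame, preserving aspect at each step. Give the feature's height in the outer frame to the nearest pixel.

252 px

First fit — 5:4 into 1731×1731 spans the width: 1731.00 × 1384.80.
The square canvas is height-limited in 560×315, giving 315.00 × 315.00; scale factor 0.1820.
Applying the same ×0.1820: 1384.80 → 252.00.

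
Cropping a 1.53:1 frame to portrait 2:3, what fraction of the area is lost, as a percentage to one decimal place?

56.4%

The height stays; only width is cut (since portrait 2:3 is narrower than 1.53:1).
Fraction kept = (0.667)/(1.530) ≈ 43.57%, so 56.43% is lost.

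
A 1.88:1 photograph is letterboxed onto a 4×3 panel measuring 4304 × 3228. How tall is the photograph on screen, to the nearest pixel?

2289 px

1.88:1 is wider than 4×3, so it spans the full width.
That makes the image 2289.36 px tall (4304 / 1.880).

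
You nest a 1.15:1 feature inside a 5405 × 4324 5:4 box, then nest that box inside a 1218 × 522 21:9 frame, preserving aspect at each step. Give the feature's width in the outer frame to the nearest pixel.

1.15:1 in 5405×4324: fills the height, so the feature is 4972.60 × 4324.00.
Second fit — the 5:4 canvas into 1218×522 spans the height: 652.50 × 522.00 (×0.1207 from 5405×4324).
The feature scales with it: width 4972.60 × 0.1207 ≈ 600.30.

600 px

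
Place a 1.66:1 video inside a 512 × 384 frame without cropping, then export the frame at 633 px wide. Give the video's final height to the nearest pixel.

381 px

In the 512×384 frame the video fills the width: height = 512 / 1.660 ≈ 308.43 px.
The frame scales by 633/512 = 1.2363; 308.43 × 1.2363 ≈ 381.33 px.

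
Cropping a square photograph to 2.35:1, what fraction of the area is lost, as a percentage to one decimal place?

Going from square to 2.35:1 means cutting height while keeping width.
Area ratio = (1.000)/(2.350) = 42.55%; the remaining 57.45% is cropped out.

57.4%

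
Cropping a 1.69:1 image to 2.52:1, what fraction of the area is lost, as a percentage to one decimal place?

32.9%

Going from 1.69:1 to 2.52:1 means cutting height while keeping width.
Fraction kept = (1.690)/(2.520) ≈ 67.06%, so 32.94% is lost.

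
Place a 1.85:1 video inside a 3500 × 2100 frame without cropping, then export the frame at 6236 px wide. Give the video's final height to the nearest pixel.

At 3500×2100 the video is width-limited, so height = 3500 / 1.850 ≈ 1891.89 px.
Scaling 3500 → 6236 is ×1.7817, so the height becomes 1891.89 × 1.7817 ≈ 3370.81 px.

3371 px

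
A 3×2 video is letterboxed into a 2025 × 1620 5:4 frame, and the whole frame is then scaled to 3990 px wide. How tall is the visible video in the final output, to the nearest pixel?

At 2025×1620 the video is width-limited, so height = 2025 × 2/3 ≈ 1350.00 px.
Scaling 2025 → 3990 is ×1.9704, so the height becomes 1350.00 × 1.9704 ≈ 2660.00 px.

2660 px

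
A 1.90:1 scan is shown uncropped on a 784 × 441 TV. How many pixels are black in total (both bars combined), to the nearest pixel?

1.90:1 (1.900) > 16×9 (1.778), so the scan fills the width.
The scan is 784 / 1.900 ≈ 412.6316 px tall.
Black = 441 − 412.6316 = 28.3684 px.
That's 28.3684 × 784 ≈ 22241 black pixels.

22241 pixels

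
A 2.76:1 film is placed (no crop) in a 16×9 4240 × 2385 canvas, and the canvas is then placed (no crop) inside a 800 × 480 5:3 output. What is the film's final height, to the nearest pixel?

290 px

Inside the 4240×2385 canvas the film is width-limited at 4240.00 × 1536.23.
The 16×9 canvas is width-limited in 800×480, giving 800.00 × 450.00; scale factor 0.1887.
Applying the same ×0.1887: 1536.23 → 289.86.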